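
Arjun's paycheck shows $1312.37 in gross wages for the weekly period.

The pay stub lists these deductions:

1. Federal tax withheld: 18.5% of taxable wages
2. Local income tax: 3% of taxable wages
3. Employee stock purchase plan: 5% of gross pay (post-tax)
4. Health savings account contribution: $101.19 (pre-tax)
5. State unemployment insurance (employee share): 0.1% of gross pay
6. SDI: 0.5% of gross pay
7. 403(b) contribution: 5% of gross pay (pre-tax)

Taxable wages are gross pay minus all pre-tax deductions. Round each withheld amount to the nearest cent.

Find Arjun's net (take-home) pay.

$825.77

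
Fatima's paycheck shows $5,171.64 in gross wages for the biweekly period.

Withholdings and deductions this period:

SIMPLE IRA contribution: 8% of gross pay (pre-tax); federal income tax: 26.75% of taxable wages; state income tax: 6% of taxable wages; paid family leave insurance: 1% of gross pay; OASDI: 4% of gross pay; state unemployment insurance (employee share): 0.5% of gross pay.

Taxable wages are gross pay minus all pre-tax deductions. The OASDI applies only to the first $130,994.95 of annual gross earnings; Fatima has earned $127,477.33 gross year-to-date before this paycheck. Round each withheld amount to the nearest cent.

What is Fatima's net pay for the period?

SIMPLE IRA contribution: $5,171.64 × 0.08 = $413.73
Taxable wages = $5,171.64 − $413.73 = $4,757.91
Federal income tax: $4,757.91 × 0.2675 = $1,272.74
State income tax: $4,757.91 × 0.06 = $285.47
OASDI: only $130,994.95 − $127,477.33 = $3,517.62 of this check is subject → $3,517.62 × 0.04 = $140.70
State unemployment insurance (employee share): $5,171.64 × 0.005 = $25.86
Paid family leave insurance: $5,171.64 × 0.01 = $51.72
Total deductions = $413.73 + $1,272.74 + $285.47 + $140.70 + $25.86 + $51.72 = $2,190.22
Net pay = $5,171.64 − $2,190.22 = $2,981.42

$2,981.42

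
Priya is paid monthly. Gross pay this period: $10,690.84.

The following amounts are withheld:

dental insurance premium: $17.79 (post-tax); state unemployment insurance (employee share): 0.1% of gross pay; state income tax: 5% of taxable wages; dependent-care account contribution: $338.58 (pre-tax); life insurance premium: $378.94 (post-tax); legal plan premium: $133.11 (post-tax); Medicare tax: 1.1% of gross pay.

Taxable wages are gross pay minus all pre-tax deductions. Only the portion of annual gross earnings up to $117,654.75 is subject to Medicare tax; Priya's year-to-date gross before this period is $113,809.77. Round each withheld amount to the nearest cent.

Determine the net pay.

$9,251.83

Dependent-care account contribution: $338.58
Taxable wages = $10,690.84 − $338.58 = $10,352.26
State income tax: $10,352.26 × 0.05 = $517.61
Medicare tax: only $117,654.75 − $113,809.77 = $3,844.98 of this check is subject → $3,844.98 × 0.011 = $42.29
State unemployment insurance (employee share): $10,690.84 × 0.001 = $10.69
Legal plan premium: $133.11
Dental insurance premium: $17.79
Life insurance premium: $378.94
Total deductions = $338.58 + $517.61 + $42.29 + $10.69 + $133.11 + $17.79 + $378.94 = $1,439.01
Net pay = $10,690.84 − $1,439.01 = $9,251.83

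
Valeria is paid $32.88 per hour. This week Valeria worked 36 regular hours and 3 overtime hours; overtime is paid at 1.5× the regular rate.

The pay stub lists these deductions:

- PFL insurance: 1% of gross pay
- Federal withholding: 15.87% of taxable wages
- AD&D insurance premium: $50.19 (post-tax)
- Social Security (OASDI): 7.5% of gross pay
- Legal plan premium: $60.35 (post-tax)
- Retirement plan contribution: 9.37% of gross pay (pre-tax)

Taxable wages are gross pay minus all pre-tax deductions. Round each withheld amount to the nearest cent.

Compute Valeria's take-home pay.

Regular pay: 36 × $32.88 = $1,183.68
Overtime pay: 3 × $32.88 × 1.5 = $147.96
Gross pay = $1,183.68 + $147.96 = $1,331.64
Retirement plan contribution: $1,331.64 × 0.0937 = $124.77
Taxable wages = $1,331.64 − $124.77 = $1,206.87
Federal withholding: $1,206.87 × 0.1587 = $191.53
PFL insurance: $1,331.64 × 0.01 = $13.32
Social Security (OASDI): $1,331.64 × 0.075 = $99.87
Legal plan premium: $60.35
AD&D insurance premium: $50.19
Total deductions = $124.77 + $191.53 + $13.32 + $99.87 + $60.35 + $50.19 = $540.03
Net pay = $1,331.64 − $540.03 = $791.61

$791.61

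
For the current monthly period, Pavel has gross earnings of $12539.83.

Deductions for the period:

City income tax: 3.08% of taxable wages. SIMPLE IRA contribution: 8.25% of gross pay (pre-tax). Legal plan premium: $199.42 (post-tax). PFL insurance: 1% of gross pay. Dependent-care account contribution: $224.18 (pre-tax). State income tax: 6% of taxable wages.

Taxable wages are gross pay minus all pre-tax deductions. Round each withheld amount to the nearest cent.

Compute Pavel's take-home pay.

$9931.96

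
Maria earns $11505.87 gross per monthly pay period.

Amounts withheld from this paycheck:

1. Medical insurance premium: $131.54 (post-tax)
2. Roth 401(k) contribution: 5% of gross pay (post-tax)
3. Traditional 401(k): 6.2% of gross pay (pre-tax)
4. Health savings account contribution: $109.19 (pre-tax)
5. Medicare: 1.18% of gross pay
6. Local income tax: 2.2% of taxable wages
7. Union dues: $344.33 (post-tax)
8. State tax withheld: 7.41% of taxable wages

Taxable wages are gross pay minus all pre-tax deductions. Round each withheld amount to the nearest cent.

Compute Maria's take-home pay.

$8469.73

Traditional 401(k): $11505.87 × 0.062 = $713.36
Health savings account contribution: $109.19
Pre-tax total = $713.36 + $109.19 = $822.55
Taxable wages = $11505.87 − $822.55 = $10683.32
State tax withheld: $10683.32 × 0.0741 = $791.63
Local income tax: $10683.32 × 0.022 = $235.03
Medicare: $11505.87 × 0.0118 = $135.77
Roth 401(k) contribution: $11505.87 × 0.05 = $575.29
Medical insurance premium: $131.54
Union dues: $344.33
Total deductions = $713.36 + $109.19 + $791.63 + $235.03 + $135.77 + $575.29 + $131.54 + $344.33 = $3036.14
Net pay = $11505.87 − $3036.14 = $8469.73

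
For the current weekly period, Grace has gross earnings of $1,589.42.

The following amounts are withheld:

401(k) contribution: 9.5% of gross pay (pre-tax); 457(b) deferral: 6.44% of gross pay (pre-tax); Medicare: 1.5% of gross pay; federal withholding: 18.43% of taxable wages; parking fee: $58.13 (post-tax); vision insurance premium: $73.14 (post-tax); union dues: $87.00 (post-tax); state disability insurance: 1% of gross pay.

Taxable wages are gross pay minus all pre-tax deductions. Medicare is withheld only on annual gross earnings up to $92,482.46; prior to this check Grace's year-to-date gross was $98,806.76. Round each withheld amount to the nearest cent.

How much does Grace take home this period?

457(b) deferral: $1,589.42 × 0.0644 = $102.36
401(k) contribution: $1,589.42 × 0.095 = $150.99
Pre-tax total = $102.36 + $150.99 = $253.35
Taxable wages = $1,589.42 − $253.35 = $1,336.07
Federal withholding: $1,336.07 × 0.1843 = $246.24
State disability insurance: $1,589.42 × 0.01 = $15.89
Medicare: annual cap $92,482.46 already reached (YTD $98,806.76), so $0.00
Vision insurance premium: $73.14
Parking fee: $58.13
Union dues: $87.00
Total deductions = $102.36 + $150.99 + $246.24 + $15.89 + $0.00 + $73.14 + $58.13 + $87.00 = $733.75
Net pay = $1,589.42 − $733.75 = $855.67

$855.67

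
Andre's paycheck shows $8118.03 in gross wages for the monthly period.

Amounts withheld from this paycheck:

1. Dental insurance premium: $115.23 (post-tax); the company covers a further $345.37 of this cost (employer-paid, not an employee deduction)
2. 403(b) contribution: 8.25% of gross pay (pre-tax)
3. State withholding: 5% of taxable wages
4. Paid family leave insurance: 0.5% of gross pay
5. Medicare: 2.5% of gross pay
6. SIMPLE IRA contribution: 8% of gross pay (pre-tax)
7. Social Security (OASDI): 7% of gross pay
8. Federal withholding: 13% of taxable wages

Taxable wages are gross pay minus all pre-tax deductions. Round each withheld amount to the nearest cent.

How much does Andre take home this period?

$4648.03

403(b) contribution: $8118.03 × 0.0825 = $669.74
SIMPLE IRA contribution: $8118.03 × 0.08 = $649.44
Pre-tax total = $669.74 + $649.44 = $1319.18
Taxable wages = $8118.03 − $1319.18 = $6798.85
State withholding: $6798.85 × 0.05 = $339.94
Federal withholding: $6798.85 × 0.13 = $883.85
Paid family leave insurance: $8118.03 × 0.005 = $40.59
Social Security (OASDI): $8118.03 × 0.07 = $568.26
Medicare: $8118.03 × 0.025 = $202.95
Dental insurance premium: $115.23
(Employer's $345.37 toward dental insurance premium is not withheld from the employee.)
Total deductions = $669.74 + $649.44 + $339.94 + $883.85 + $40.59 + $568.26 + $202.95 + $115.23 = $3470.00
Net pay = $8118.03 − $3470.00 = $4648.03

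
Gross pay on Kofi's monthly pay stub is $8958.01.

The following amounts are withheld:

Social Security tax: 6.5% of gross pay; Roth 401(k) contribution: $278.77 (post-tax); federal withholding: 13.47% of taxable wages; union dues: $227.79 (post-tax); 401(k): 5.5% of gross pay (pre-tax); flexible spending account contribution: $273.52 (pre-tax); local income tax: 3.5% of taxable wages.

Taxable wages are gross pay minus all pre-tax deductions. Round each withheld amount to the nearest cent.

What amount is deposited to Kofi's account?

$5712.82

Flexible spending account contribution: $273.52
401(k): $8958.01 × 0.055 = $492.69
Pre-tax total = $273.52 + $492.69 = $766.21
Taxable wages = $8958.01 − $766.21 = $8191.80
Federal withholding: $8191.80 × 0.1347 = $1103.44
Local income tax: $8191.80 × 0.035 = $286.71
Social Security tax: $8958.01 × 0.065 = $582.27
Union dues: $227.79
Roth 401(k) contribution: $278.77
Total deductions = $273.52 + $492.69 + $1103.44 + $286.71 + $582.27 + $227.79 + $278.77 = $3245.19
Net pay = $8958.01 − $3245.19 = $5712.82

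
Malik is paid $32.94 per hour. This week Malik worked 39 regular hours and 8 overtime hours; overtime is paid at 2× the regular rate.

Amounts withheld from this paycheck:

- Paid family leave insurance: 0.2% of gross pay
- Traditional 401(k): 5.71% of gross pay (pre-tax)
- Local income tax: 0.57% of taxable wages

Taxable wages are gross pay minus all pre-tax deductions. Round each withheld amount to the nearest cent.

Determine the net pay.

$1694.89

Regular pay: 39 × $32.94 = $1284.66
Overtime pay: 8 × $32.94 × 2 = $527.04
Gross pay = $1284.66 + $527.04 = $1811.70
Traditional 401(k): $1811.70 × 0.0571 = $103.45
Taxable wages = $1811.70 − $103.45 = $1708.25
Local income tax: $1708.25 × 0.0057 = $9.74
Paid family leave insurance: $1811.70 × 0.002 = $3.62
Total deductions = $103.45 + $9.74 + $3.62 = $116.81
Net pay = $1811.70 − $116.81 = $1694.89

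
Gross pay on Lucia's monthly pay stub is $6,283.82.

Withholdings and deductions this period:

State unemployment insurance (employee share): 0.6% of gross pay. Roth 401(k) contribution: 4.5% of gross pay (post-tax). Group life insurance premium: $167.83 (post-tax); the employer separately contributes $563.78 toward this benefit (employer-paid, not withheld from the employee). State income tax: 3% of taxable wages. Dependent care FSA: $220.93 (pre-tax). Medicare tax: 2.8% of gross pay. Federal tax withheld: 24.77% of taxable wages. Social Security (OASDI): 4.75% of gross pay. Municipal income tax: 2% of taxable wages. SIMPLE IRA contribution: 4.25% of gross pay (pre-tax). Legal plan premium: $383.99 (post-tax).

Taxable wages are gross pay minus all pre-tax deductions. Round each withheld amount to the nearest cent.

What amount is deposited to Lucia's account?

Dependent care FSA: $220.93
SIMPLE IRA contribution: $6,283.82 × 0.0425 = $267.06
Pre-tax total = $220.93 + $267.06 = $487.99
Taxable wages = $6,283.82 − $487.99 = $5,795.83
Federal tax withheld: $5,795.83 × 0.2477 = $1,435.63
Municipal income tax: $5,795.83 × 0.02 = $115.92
State income tax: $5,795.83 × 0.03 = $173.87
State unemployment insurance (employee share): $6,283.82 × 0.006 = $37.70
Medicare tax: $6,283.82 × 0.028 = $175.95
Social Security (OASDI): $6,283.82 × 0.0475 = $298.48
Roth 401(k) contribution: $6,283.82 × 0.045 = $282.77
Group life insurance premium: $167.83
Legal plan premium: $383.99
(Employer's $563.78 toward group life insurance premium is not withheld from the employee.)
Total deductions = $220.93 + $267.06 + $1,435.63 + $115.92 + $173.87 + $37.70 + $175.95 + $298.48 + $282.77 + $167.83 + $383.99 = $3,560.13
Net pay = $6,283.82 − $3,560.13 = $2,723.69

$2,723.69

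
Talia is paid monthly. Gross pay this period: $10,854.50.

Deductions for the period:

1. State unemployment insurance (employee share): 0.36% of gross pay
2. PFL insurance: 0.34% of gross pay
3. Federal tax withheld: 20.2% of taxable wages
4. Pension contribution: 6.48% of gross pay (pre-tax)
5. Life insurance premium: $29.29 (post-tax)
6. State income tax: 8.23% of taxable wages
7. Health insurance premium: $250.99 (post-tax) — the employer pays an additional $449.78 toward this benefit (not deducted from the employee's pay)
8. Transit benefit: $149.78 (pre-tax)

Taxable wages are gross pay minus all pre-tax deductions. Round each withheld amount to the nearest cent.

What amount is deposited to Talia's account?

Pension contribution: $10,854.50 × 0.0648 = $703.37
Transit benefit: $149.78
Pre-tax total = $703.37 + $149.78 = $853.15
Taxable wages = $10,854.50 − $853.15 = $10,001.35
Federal tax withheld: $10,001.35 × 0.202 = $2,020.27
State income tax: $10,001.35 × 0.0823 = $823.11
PFL insurance: $10,854.50 × 0.0034 = $36.91
State unemployment insurance (employee share): $10,854.50 × 0.0036 = $39.08
Health insurance premium: $250.99
Life insurance premium: $29.29
(Employer's $449.78 toward health insurance premium is not withheld from the employee.)
Total deductions = $703.37 + $149.78 + $2,020.27 + $823.11 + $36.91 + $39.08 + $250.99 + $29.29 = $4,052.80
Net pay = $10,854.50 − $4,052.80 = $6,801.70

$6,801.70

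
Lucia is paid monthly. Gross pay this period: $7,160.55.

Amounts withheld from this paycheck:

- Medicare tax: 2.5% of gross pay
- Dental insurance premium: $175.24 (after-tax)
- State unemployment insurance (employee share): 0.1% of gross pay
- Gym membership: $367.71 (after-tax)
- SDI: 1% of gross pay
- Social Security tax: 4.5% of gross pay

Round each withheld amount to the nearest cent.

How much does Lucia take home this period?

SDI: $7,160.55 × 0.01 = $71.61
Medicare tax: $7,160.55 × 0.025 = $179.01
State unemployment insurance (employee share): $7,160.55 × 0.001 = $7.16
Social Security tax: $7,160.55 × 0.045 = $322.22
Gym membership: $367.71
Dental insurance premium: $175.24
Total deductions = $71.61 + $179.01 + $7.16 + $322.22 + $367.71 + $175.24 = $1,122.95
Net pay = $7,160.55 − $1,122.95 = $6,037.60

$6,037.60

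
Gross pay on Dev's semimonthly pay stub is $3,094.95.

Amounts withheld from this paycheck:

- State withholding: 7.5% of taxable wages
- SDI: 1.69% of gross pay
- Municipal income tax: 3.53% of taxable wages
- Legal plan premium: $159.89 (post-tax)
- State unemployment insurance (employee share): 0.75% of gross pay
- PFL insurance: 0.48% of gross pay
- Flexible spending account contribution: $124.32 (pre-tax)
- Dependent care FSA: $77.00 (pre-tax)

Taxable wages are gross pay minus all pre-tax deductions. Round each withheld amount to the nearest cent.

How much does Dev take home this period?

Flexible spending account contribution: $124.32
Dependent care FSA: $77.00
Pre-tax total = $124.32 + $77.00 = $201.32
Taxable wages = $3,094.95 − $201.32 = $2,893.63
Municipal income tax: $2,893.63 × 0.0353 = $102.15
State withholding: $2,893.63 × 0.075 = $217.02
State unemployment insurance (employee share): $3,094.95 × 0.0075 = $23.21
SDI: $3,094.95 × 0.0169 = $52.30
PFL insurance: $3,094.95 × 0.0048 = $14.86
Legal plan premium: $159.89
Total deductions = $124.32 + $77.00 + $102.15 + $217.02 + $23.21 + $52.30 + $14.86 + $159.89 = $770.75
Net pay = $3,094.95 − $770.75 = $2,324.20

$2,324.20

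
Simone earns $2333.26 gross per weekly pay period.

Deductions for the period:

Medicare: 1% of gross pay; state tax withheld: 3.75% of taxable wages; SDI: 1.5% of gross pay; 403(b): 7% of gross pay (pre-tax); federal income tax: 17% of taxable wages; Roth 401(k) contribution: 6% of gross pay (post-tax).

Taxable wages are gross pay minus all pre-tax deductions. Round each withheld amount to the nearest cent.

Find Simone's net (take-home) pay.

403(b): $2333.26 × 0.07 = $163.33
Taxable wages = $2333.26 − $163.33 = $2169.93
State tax withheld: $2169.93 × 0.0375 = $81.37
Federal income tax: $2169.93 × 0.17 = $368.89
SDI: $2333.26 × 0.015 = $35.00
Medicare: $2333.26 × 0.01 = $23.33
Roth 401(k) contribution: $2333.26 × 0.06 = $140.00
Total deductions = $163.33 + $81.37 + $368.89 + $35.00 + $23.33 + $140.00 = $811.92
Net pay = $2333.26 − $811.92 = $1521.34

$1521.34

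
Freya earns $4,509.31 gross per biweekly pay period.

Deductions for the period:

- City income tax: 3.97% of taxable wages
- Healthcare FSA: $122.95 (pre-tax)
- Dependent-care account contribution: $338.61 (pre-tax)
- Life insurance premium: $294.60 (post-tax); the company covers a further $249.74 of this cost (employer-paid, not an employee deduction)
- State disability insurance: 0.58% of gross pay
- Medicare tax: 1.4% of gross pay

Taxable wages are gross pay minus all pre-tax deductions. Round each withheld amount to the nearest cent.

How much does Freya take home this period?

$3,503.17

Dependent-care account contribution: $338.61
Healthcare FSA: $122.95
Pre-tax total = $338.61 + $122.95 = $461.56
Taxable wages = $4,509.31 − $461.56 = $4,047.75
City income tax: $4,047.75 × 0.0397 = $160.70
State disability insurance: $4,509.31 × 0.0058 = $26.15
Medicare tax: $4,509.31 × 0.014 = $63.13
Life insurance premium: $294.60
(Employer's $249.74 toward life insurance premium is not withheld from the employee.)
Total deductions = $338.61 + $122.95 + $160.70 + $26.15 + $63.13 + $294.60 = $1,006.14
Net pay = $4,509.31 − $1,006.14 = $3,503.17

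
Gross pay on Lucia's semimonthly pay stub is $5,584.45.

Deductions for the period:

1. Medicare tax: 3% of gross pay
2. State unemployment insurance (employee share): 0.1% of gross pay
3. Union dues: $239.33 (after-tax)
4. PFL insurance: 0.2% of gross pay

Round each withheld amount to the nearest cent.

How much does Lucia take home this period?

PFL insurance: $5,584.45 × 0.002 = $11.17
State unemployment insurance (employee share): $5,584.45 × 0.001 = $5.58
Medicare tax: $5,584.45 × 0.03 = $167.53
Union dues: $239.33
Total deductions = $11.17 + $5.58 + $167.53 + $239.33 = $423.61
Net pay = $5,584.45 − $423.61 = $5,160.84

$5,160.84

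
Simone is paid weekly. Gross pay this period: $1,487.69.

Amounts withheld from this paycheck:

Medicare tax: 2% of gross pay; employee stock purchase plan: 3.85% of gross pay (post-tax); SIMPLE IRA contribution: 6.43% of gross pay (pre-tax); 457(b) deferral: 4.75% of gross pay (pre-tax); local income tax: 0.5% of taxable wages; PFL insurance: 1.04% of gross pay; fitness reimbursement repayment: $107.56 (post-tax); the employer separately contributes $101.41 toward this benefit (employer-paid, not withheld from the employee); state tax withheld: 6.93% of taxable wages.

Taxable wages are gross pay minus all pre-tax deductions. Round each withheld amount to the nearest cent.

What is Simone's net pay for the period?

$1,013.12

457(b) deferral: $1,487.69 × 0.0475 = $70.67
SIMPLE IRA contribution: $1,487.69 × 0.0643 = $95.66
Pre-tax total = $70.67 + $95.66 = $166.33
Taxable wages = $1,487.69 − $166.33 = $1,321.36
State tax withheld: $1,321.36 × 0.0693 = $91.57
Local income tax: $1,321.36 × 0.005 = $6.61
Medicare tax: $1,487.69 × 0.02 = $29.75
PFL insurance: $1,487.69 × 0.0104 = $15.47
Fitness reimbursement repayment: $107.56
Employee stock purchase plan: $1,487.69 × 0.0385 = $57.28
(Employer's $101.41 toward fitness reimbursement repayment is not withheld from the employee.)
Total deductions = $70.67 + $95.66 + $91.57 + $6.61 + $29.75 + $15.47 + $107.56 + $57.28 = $474.57
Net pay = $1,487.69 − $474.57 = $1,013.12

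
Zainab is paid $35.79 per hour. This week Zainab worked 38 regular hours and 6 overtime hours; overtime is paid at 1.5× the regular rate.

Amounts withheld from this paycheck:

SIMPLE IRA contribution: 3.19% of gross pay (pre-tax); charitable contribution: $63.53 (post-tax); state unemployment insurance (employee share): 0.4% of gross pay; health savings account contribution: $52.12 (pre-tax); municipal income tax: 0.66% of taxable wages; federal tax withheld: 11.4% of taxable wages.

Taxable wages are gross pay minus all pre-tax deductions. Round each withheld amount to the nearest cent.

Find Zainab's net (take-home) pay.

Regular pay: 38 × $35.79 = $1360.02
Overtime pay: 6 × $35.79 × 1.5 = $322.11
Gross pay = $1360.02 + $322.11 = $1682.13
Health savings account contribution: $52.12
SIMPLE IRA contribution: $1682.13 × 0.0319 = $53.66
Pre-tax total = $52.12 + $53.66 = $105.78
Taxable wages = $1682.13 − $105.78 = $1576.35
Municipal income tax: $1576.35 × 0.0066 = $10.40
Federal tax withheld: $1576.35 × 0.114 = $179.70
State unemployment insurance (employee share): $1682.13 × 0.004 = $6.73
Charitable contribution: $63.53
Total deductions = $52.12 + $53.66 + $10.40 + $179.70 + $6.73 + $63.53 = $366.14
Net pay = $1682.13 − $366.14 = $1315.99

$1315.99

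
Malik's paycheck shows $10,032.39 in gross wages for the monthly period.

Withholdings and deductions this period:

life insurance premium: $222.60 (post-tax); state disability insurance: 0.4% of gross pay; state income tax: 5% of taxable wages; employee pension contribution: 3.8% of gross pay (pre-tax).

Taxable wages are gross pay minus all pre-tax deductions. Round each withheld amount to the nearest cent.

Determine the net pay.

$8,905.87

Employee pension contribution: $10,032.39 × 0.038 = $381.23
Taxable wages = $10,032.39 − $381.23 = $9,651.16
State income tax: $9,651.16 × 0.05 = $482.56
State disability insurance: $10,032.39 × 0.004 = $40.13
Life insurance premium: $222.60
Total deductions = $381.23 + $482.56 + $40.13 + $222.60 = $1,126.52
Net pay = $10,032.39 − $1,126.52 = $8,905.87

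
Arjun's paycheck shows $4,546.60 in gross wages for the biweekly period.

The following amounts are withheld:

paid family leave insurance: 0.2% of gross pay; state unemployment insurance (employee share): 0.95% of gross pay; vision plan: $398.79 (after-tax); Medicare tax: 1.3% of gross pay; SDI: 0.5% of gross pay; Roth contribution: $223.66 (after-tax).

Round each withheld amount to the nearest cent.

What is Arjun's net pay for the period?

$3,790.03

Paid family leave insurance: $4,546.60 × 0.002 = $9.09
SDI: $4,546.60 × 0.005 = $22.73
State unemployment insurance (employee share): $4,546.60 × 0.0095 = $43.19
Medicare tax: $4,546.60 × 0.013 = $59.11
Roth contribution: $223.66
Vision plan: $398.79
Total deductions = $9.09 + $22.73 + $43.19 + $59.11 + $223.66 + $398.79 = $756.57
Net pay = $4,546.60 − $756.57 = $3,790.03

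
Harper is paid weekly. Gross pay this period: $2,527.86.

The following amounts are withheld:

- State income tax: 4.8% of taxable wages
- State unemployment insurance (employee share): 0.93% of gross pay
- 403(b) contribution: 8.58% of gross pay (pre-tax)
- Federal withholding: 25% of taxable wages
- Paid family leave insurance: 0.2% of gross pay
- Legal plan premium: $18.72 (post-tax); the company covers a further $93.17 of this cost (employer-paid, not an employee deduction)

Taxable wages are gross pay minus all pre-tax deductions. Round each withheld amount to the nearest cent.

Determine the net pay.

403(b) contribution: $2,527.86 × 0.0858 = $216.89
Taxable wages = $2,527.86 − $216.89 = $2,310.97
Federal withholding: $2,310.97 × 0.25 = $577.74
State income tax: $2,310.97 × 0.048 = $110.93
State unemployment insurance (employee share): $2,527.86 × 0.0093 = $23.51
Paid family leave insurance: $2,527.86 × 0.002 = $5.06
Legal plan premium: $18.72
(Employer's $93.17 toward legal plan premium is not withheld from the employee.)
Total deductions = $216.89 + $577.74 + $110.93 + $23.51 + $5.06 + $18.72 = $952.85
Net pay = $2,527.86 − $952.85 = $1,575.01

$1,575.01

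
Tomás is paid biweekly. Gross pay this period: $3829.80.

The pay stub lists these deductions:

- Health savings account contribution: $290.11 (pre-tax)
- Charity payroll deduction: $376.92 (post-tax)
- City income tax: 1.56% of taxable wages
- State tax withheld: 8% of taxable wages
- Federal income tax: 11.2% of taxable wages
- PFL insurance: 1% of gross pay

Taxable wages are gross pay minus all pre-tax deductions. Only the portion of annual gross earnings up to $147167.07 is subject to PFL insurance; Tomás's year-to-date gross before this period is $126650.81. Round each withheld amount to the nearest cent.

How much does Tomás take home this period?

$2389.62

Health savings account contribution: $290.11
Taxable wages = $3829.80 − $290.11 = $3539.69
Federal income tax: $3539.69 × 0.112 = $396.45
State tax withheld: $3539.69 × 0.08 = $283.18
City income tax: $3539.69 × 0.0156 = $55.22
PFL insurance: cap not yet reached, full $3829.80 is subject → $3829.80 × 0.01 = $38.30
Charity payroll deduction: $376.92
Total deductions = $290.11 + $396.45 + $283.18 + $55.22 + $38.30 + $376.92 = $1440.18
Net pay = $3829.80 − $1440.18 = $2389.62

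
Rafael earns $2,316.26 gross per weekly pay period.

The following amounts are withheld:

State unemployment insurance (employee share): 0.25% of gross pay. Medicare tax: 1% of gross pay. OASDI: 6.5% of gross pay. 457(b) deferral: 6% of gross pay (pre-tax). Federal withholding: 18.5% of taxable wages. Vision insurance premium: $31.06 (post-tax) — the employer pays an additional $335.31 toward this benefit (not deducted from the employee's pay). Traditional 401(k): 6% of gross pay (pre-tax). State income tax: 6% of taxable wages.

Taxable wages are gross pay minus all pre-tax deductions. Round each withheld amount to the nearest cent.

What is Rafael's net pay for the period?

$1,328.34

Traditional 401(k): $2,316.26 × 0.06 = $138.98
457(b) deferral: $2,316.26 × 0.06 = $138.98
Pre-tax total = $138.98 + $138.98 = $277.96
Taxable wages = $2,316.26 − $277.96 = $2,038.30
Federal withholding: $2,038.30 × 0.185 = $377.09
State income tax: $2,038.30 × 0.06 = $122.30
State unemployment insurance (employee share): $2,316.26 × 0.0025 = $5.79
OASDI: $2,316.26 × 0.065 = $150.56
Medicare tax: $2,316.26 × 0.01 = $23.16
Vision insurance premium: $31.06
(Employer's $335.31 toward vision insurance premium is not withheld from the employee.)
Total deductions = $138.98 + $138.98 + $377.09 + $122.30 + $5.79 + $150.56 + $23.16 + $31.06 = $987.92
Net pay = $2,316.26 − $987.92 = $1,328.34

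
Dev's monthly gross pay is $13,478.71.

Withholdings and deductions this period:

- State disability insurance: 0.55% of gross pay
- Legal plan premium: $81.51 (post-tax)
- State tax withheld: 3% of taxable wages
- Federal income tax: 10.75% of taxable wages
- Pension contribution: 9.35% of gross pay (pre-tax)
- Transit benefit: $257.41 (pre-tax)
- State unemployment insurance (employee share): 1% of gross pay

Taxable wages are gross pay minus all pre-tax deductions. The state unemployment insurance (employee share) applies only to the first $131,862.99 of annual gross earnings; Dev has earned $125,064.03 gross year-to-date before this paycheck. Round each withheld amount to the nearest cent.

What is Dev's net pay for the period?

Transit benefit: $257.41
Pension contribution: $13,478.71 × 0.0935 = $1,260.26
Pre-tax total = $257.41 + $1,260.26 = $1,517.67
Taxable wages = $13,478.71 − $1,517.67 = $11,961.04
Federal income tax: $11,961.04 × 0.1075 = $1,285.81
State tax withheld: $11,961.04 × 0.03 = $358.83
State disability insurance: $13,478.71 × 0.0055 = $74.13
State unemployment insurance (employee share): only $131,862.99 − $125,064.03 = $6,798.96 of this check is subject → $6,798.96 × 0.01 = $67.99
Legal plan premium: $81.51
Total deductions = $257.41 + $1,260.26 + $1,285.81 + $358.83 + $74.13 + $67.99 + $81.51 = $3,385.94
Net pay = $13,478.71 − $3,385.94 = $10,092.77

$10,092.77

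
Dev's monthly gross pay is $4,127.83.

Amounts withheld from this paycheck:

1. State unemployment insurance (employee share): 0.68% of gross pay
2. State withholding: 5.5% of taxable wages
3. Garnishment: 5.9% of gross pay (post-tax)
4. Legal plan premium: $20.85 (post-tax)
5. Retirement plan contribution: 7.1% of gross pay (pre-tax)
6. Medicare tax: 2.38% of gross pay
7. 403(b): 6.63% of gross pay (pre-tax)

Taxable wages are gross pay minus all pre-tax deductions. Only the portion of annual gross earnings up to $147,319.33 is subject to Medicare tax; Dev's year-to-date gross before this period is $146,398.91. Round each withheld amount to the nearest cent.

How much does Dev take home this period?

$3,050.84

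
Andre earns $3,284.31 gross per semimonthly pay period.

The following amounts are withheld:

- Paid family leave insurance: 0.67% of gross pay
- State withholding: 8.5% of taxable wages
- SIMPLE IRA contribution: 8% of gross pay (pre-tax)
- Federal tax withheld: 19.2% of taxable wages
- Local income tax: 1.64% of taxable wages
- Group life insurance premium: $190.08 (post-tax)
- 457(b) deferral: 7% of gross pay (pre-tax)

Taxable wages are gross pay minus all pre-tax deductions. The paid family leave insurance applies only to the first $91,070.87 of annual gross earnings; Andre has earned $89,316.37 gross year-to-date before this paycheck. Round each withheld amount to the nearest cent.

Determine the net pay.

SIMPLE IRA contribution: $3,284.31 × 0.08 = $262.74
457(b) deferral: $3,284.31 × 0.07 = $229.90
Pre-tax total = $262.74 + $229.90 = $492.64
Taxable wages = $3,284.31 − $492.64 = $2,791.67
State withholding: $2,791.67 × 0.085 = $237.29
Federal tax withheld: $2,791.67 × 0.192 = $536.00
Local income tax: $2,791.67 × 0.0164 = $45.78
Paid family leave insurance: only $91,070.87 − $89,316.37 = $1,754.50 of this check is subject → $1,754.50 × 0.0067 = $11.76
Group life insurance premium: $190.08
Total deductions = $262.74 + $229.90 + $237.29 + $536.00 + $45.78 + $11.76 + $190.08 = $1,513.55
Net pay = $3,284.31 − $1,513.55 = $1,770.76

$1,770.76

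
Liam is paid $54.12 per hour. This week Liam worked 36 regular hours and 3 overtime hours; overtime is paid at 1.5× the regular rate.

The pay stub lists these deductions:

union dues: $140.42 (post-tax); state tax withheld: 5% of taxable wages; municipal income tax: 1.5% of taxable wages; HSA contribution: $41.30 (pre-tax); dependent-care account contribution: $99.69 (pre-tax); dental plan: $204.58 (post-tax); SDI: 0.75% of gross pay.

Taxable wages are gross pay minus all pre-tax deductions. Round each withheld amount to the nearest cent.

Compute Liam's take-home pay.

$1,556.13

Regular pay: 36 × $54.12 = $1,948.32
Overtime pay: 3 × $54.12 × 1.5 = $243.54
Gross pay = $1,948.32 + $243.54 = $2,191.86
Dependent-care account contribution: $99.69
HSA contribution: $41.30
Pre-tax total = $99.69 + $41.30 = $140.99
Taxable wages = $2,191.86 − $140.99 = $2,050.87
State tax withheld: $2,050.87 × 0.05 = $102.54
Municipal income tax: $2,050.87 × 0.015 = $30.76
SDI: $2,191.86 × 0.0075 = $16.44
Dental plan: $204.58
Union dues: $140.42
Total deductions = $99.69 + $41.30 + $102.54 + $30.76 + $16.44 + $204.58 + $140.42 = $635.73
Net pay = $2,191.86 − $635.73 = $1,556.13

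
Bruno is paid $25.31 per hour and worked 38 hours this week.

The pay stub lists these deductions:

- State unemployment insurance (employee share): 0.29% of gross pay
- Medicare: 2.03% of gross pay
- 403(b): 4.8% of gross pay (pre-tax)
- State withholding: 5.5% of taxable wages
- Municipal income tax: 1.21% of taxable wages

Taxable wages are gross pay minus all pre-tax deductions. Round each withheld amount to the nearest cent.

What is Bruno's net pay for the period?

Gross pay: 38 × $25.31 = $961.78
403(b): $961.78 × 0.048 = $46.17
Taxable wages = $961.78 − $46.17 = $915.61
Municipal income tax: $915.61 × 0.0121 = $11.08
State withholding: $915.61 × 0.055 = $50.36
Medicare: $961.78 × 0.0203 = $19.52
State unemployment insurance (employee share): $961.78 × 0.0029 = $2.79
Total deductions = $46.17 + $11.08 + $50.36 + $19.52 + $2.79 = $129.92
Net pay = $961.78 − $129.92 = $831.86

$831.86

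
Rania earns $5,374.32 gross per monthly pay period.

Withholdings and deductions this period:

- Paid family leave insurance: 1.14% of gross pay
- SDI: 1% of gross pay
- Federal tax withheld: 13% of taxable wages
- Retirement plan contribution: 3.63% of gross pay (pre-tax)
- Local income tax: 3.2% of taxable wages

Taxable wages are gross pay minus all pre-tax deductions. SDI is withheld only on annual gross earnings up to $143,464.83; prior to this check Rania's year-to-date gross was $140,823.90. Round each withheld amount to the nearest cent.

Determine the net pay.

$4,252.51

Retirement plan contribution: $5,374.32 × 0.0363 = $195.09
Taxable wages = $5,374.32 − $195.09 = $5,179.23
Local income tax: $5,179.23 × 0.032 = $165.74
Federal tax withheld: $5,179.23 × 0.13 = $673.30
SDI: only $143,464.83 − $140,823.90 = $2,640.93 of this check is subject → $2,640.93 × 0.01 = $26.41
Paid family leave insurance: $5,374.32 × 0.0114 = $61.27
Total deductions = $195.09 + $165.74 + $673.30 + $26.41 + $61.27 = $1,121.81
Net pay = $5,374.32 − $1,121.81 = $4,252.51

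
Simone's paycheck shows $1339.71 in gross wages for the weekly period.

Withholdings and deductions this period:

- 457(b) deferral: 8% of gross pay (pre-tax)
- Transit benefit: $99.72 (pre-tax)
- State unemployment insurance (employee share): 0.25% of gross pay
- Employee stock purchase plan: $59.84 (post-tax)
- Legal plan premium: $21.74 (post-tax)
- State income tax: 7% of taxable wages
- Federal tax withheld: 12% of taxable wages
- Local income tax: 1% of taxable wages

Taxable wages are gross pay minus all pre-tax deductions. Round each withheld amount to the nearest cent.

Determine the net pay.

457(b) deferral: $1339.71 × 0.08 = $107.18
Transit benefit: $99.72
Pre-tax total = $107.18 + $99.72 = $206.90
Taxable wages = $1339.71 − $206.90 = $1132.81
State income tax: $1132.81 × 0.07 = $79.30
Federal tax withheld: $1132.81 × 0.12 = $135.94
Local income tax: $1132.81 × 0.01 = $11.33
State unemployment insurance (employee share): $1339.71 × 0.0025 = $3.35
Employee stock purchase plan: $59.84
Legal plan premium: $21.74
Total deductions = $107.18 + $99.72 + $79.30 + $135.94 + $11.33 + $3.35 + $59.84 + $21.74 = $518.40
Net pay = $1339.71 − $518.40 = $821.31

$821.31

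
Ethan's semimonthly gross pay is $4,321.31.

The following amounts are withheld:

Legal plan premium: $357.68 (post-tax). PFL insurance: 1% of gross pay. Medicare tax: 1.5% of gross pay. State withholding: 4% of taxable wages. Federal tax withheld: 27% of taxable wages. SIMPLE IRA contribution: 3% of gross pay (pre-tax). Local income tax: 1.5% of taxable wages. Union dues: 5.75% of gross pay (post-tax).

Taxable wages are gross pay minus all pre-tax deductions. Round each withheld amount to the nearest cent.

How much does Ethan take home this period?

$2,115.18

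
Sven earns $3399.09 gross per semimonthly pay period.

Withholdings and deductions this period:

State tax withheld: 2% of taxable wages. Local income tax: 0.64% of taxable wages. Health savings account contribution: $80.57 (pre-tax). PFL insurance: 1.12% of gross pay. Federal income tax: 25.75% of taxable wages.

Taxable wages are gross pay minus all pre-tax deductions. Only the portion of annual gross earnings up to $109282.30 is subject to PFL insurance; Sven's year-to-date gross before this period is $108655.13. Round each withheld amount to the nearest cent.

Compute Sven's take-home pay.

Health savings account contribution: $80.57
Taxable wages = $3399.09 − $80.57 = $3318.52
Local income tax: $3318.52 × 0.0064 = $21.24
State tax withheld: $3318.52 × 0.02 = $66.37
Federal income tax: $3318.52 × 0.2575 = $854.52
PFL insurance: only $109282.30 − $108655.13 = $627.17 of this check is subject → $627.17 × 0.0112 = $7.02
Total deductions = $80.57 + $21.24 + $66.37 + $854.52 + $7.02 = $1029.72
Net pay = $3399.09 − $1029.72 = $2369.37

$2369.37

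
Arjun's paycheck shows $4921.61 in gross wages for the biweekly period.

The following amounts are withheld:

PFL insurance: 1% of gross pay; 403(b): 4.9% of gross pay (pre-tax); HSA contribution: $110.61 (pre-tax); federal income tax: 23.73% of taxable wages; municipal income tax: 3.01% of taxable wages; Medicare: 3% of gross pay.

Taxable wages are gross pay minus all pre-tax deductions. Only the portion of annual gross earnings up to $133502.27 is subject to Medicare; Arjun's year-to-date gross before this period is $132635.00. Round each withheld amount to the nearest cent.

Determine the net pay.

HSA contribution: $110.61
403(b): $4921.61 × 0.049 = $241.16
Pre-tax total = $110.61 + $241.16 = $351.77
Taxable wages = $4921.61 − $351.77 = $4569.84
Federal income tax: $4569.84 × 0.2373 = $1084.42
Municipal income tax: $4569.84 × 0.0301 = $137.55
PFL insurance: $4921.61 × 0.01 = $49.22
Medicare: only $133502.27 − $132635.00 = $867.27 of this check is subject → $867.27 × 0.03 = $26.02
Total deductions = $110.61 + $241.16 + $1084.42 + $137.55 + $49.22 + $26.02 = $1648.98
Net pay = $4921.61 − $1648.98 = $3272.63

$3272.63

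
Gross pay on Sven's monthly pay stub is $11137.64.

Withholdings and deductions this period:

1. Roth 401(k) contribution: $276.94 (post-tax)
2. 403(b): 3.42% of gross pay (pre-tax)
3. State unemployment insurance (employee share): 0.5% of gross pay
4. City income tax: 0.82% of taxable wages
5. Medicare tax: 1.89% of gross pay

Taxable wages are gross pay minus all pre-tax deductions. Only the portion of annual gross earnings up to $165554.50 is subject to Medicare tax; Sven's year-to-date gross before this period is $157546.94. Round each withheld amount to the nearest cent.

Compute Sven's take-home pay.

403(b): $11137.64 × 0.0342 = $380.91
Taxable wages = $11137.64 − $380.91 = $10756.73
City income tax: $10756.73 × 0.0082 = $88.21
State unemployment insurance (employee share): $11137.64 × 0.005 = $55.69
Medicare tax: only $165554.50 − $157546.94 = $8007.56 of this check is subject → $8007.56 × 0.0189 = $151.34
Roth 401(k) contribution: $276.94
Total deductions = $380.91 + $88.21 + $55.69 + $151.34 + $276.94 = $953.09
Net pay = $11137.64 − $953.09 = $10184.55

$10184.55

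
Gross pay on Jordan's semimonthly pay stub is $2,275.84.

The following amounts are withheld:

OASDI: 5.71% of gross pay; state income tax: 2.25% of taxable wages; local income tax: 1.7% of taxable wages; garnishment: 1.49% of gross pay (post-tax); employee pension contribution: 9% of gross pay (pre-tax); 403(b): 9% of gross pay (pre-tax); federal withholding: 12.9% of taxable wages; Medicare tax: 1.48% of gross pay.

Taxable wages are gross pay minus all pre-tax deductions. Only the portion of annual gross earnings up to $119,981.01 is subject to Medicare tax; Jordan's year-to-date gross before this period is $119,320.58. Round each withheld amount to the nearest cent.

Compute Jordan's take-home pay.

$1,378.09

403(b): $2,275.84 × 0.09 = $204.83
Employee pension contribution: $2,275.84 × 0.09 = $204.83
Pre-tax total = $204.83 + $204.83 = $409.66
Taxable wages = $2,275.84 − $409.66 = $1,866.18
State income tax: $1,866.18 × 0.0225 = $41.99
Local income tax: $1,866.18 × 0.017 = $31.73
Federal withholding: $1,866.18 × 0.129 = $240.74
Medicare tax: only $119,981.01 − $119,320.58 = $660.43 of this check is subject → $660.43 × 0.0148 = $9.77
OASDI: $2,275.84 × 0.0571 = $129.95
Garnishment: $2,275.84 × 0.0149 = $33.91
Total deductions = $204.83 + $204.83 + $41.99 + $31.73 + $240.74 + $9.77 + $129.95 + $33.91 = $897.75
Net pay = $2,275.84 − $897.75 = $1,378.09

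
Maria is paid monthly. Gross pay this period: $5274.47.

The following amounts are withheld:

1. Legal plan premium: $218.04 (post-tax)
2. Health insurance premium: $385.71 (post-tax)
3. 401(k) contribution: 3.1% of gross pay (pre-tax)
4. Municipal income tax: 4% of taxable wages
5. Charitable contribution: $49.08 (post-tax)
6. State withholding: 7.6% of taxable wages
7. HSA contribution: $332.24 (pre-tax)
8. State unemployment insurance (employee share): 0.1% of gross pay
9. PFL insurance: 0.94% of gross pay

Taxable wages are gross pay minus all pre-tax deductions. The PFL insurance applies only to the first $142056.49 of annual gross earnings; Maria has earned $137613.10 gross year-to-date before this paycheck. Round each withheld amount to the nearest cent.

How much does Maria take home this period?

HSA contribution: $332.24
401(k) contribution: $5274.47 × 0.031 = $163.51
Pre-tax total = $332.24 + $163.51 = $495.75
Taxable wages = $5274.47 − $495.75 = $4778.72
State withholding: $4778.72 × 0.076 = $363.18
Municipal income tax: $4778.72 × 0.04 = $191.15
State unemployment insurance (employee share): $5274.47 × 0.001 = $5.27
PFL insurance: only $142056.49 − $137613.10 = $4443.39 of this check is subject → $4443.39 × 0.0094 = $41.77
Legal plan premium: $218.04
Health insurance premium: $385.71
Charitable contribution: $49.08
Total deductions = $332.24 + $163.51 + $363.18 + $191.15 + $5.27 + $41.77 + $218.04 + $385.71 + $49.08 = $1749.95
Net pay = $5274.47 − $1749.95 = $3524.52

$3524.52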